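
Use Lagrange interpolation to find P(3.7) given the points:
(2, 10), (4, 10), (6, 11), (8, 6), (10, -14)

Lagrange interpolation formula:
P(x) = Σ yᵢ × Lᵢ(x)
where Lᵢ(x) = Π_{j≠i} (x - xⱼ)/(xᵢ - xⱼ)

L_0(3.7) = (3.7 - 4)/(2 - 4) × (3.7 - 6)/(2 - 6) × (3.7 - 8)/(2 - 8) × (3.7 - 10)/(2 - 10) = 0.048677
L_1(3.7) = (3.7 - 2)/(4 - 2) × (3.7 - 6)/(4 - 6) × (3.7 - 8)/(4 - 8) × (3.7 - 10)/(4 - 10) = 1.103353
L_2(3.7) = (3.7 - 2)/(6 - 2) × (3.7 - 4)/(6 - 4) × (3.7 - 8)/(6 - 8) × (3.7 - 10)/(6 - 10) = -0.215873
L_3(3.7) = (3.7 - 2)/(8 - 2) × (3.7 - 4)/(8 - 4) × (3.7 - 6)/(8 - 6) × (3.7 - 10)/(8 - 10) = 0.076978
L_4(3.7) = (3.7 - 2)/(10 - 2) × (3.7 - 4)/(10 - 4) × (3.7 - 6)/(10 - 6) × (3.7 - 8)/(10 - 8) = -0.013135

P(3.7) = 10×L_0(3.7) + 10×L_1(3.7) + 11×L_2(3.7) + 6×L_3(3.7) + (-14)×L_4(3.7)
P(3.7) = 9.791458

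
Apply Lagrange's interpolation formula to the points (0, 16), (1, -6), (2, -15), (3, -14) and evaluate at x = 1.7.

Lagrange interpolation formula:
P(x) = Σ yᵢ × Lᵢ(x)
where Lᵢ(x) = Π_{j≠i} (x - xⱼ)/(xᵢ - xⱼ)

L_0(1.7) = (1.7 - 1)/(0 - 1) × (1.7 - 2)/(0 - 2) × (1.7 - 3)/(0 - 3) = -0.045500
L_1(1.7) = (1.7 - 0)/(1 - 0) × (1.7 - 2)/(1 - 2) × (1.7 - 3)/(1 - 3) = 0.331500
L_2(1.7) = (1.7 - 0)/(2 - 0) × (1.7 - 1)/(2 - 1) × (1.7 - 3)/(2 - 3) = 0.773500
L_3(1.7) = (1.7 - 0)/(3 - 0) × (1.7 - 1)/(3 - 1) × (1.7 - 2)/(3 - 2) = -0.059500

P(1.7) = 16×L_0(1.7) + (-6)×L_1(1.7) + (-15)×L_2(1.7) + (-14)×L_3(1.7)
P(1.7) = -13.486500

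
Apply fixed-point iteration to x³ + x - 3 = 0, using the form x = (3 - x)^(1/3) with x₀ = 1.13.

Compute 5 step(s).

Equation: x³ + x - 3 = 0
Fixed-point form: x = (3 - x)^(1/3)
x₀ = 1.13

x_1 = g(1.130000) = 1.232009
x_2 = g(1.232009) = 1.209187
x_3 = g(1.209187) = 1.214367
x_4 = g(1.214367) = 1.213195
x_5 = g(1.213195) = 1.213461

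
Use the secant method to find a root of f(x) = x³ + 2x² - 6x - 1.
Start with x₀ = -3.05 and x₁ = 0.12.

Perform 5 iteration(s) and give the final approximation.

f(x) = x³ + 2x² - 6x - 1
x₀ = -3.05, x₁ = 0.12

Secant formula: x_{n+1} = x_n - f(x_n)(x_n - x_{n-1})/(f(x_n) - f(x_{n-1}))

Iteration 1:
  f(-3.050000) = 7.532375
  f(0.120000) = -1.689472
  x_2 = 0.120000 - (-1.689472)×(0.120000 - (-3.050000))/(-1.689472 - 7.532375)
       = -0.460754
Iteration 2:
  f(0.120000) = -1.689472
  f(-0.460754) = 2.091298
  x_3 = -0.460754 - 2.091298×(-0.460754 - 0.120000)/(2.091298 - (-1.689472))
       = -0.139515
Iteration 3:
  f(-0.460754) = 2.091298
  f(-0.139515) = -0.126694
  x_4 = -0.139515 - (-0.126694)×(-0.139515 - (-0.460754))/(-0.126694 - 2.091298)
       = -0.157865
Iteration 4:
  f(-0.139515) = -0.126694
  f(-0.157865) = -0.006902
  x_5 = -0.157865 - (-0.006902)×(-0.157865 - (-0.139515))/(-0.006902 - (-0.126694))
       = -0.158922
Iteration 5:
  f(-0.157865) = -0.006902
  f(-0.158922) = 0.000032
  x_6 = -0.158922 - 0.000032×(-0.158922 - (-0.157865))/(0.000032 - (-0.006902))
       = -0.158917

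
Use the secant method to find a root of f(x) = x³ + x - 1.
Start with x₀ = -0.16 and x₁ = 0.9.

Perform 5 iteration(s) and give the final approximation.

f(x) = x³ + x - 1
x₀ = -0.16, x₁ = 0.9

Secant formula: x_{n+1} = x_n - f(x_n)(x_n - x_{n-1})/(f(x_n) - f(x_{n-1}))

Iteration 1:
  f(-0.160000) = -1.164096
  f(0.900000) = 0.629000
  x_2 = 0.900000 - 0.629000×(0.900000 - (-0.160000))/(0.629000 - (-1.164096))
       = 0.528163
Iteration 2:
  f(0.900000) = 0.629000
  f(0.528163) = -0.324503
  x_3 = 0.528163 - (-0.324503)×(0.528163 - 0.900000)/(-0.324503 - 0.629000)
       = 0.654709
Iteration 3:
  f(0.528163) = -0.324503
  f(0.654709) = -0.064654
  x_4 = 0.654709 - (-0.064654)×(0.654709 - 0.528163)/(-0.064654 - (-0.324503))
       = 0.686195
Iteration 4:
  f(0.654709) = -0.064654
  f(0.686195) = 0.009300
  x_5 = 0.686195 - 0.009300×(0.686195 - 0.654709)/(0.009300 - (-0.064654))
       = 0.682236
Iteration 5:
  f(0.686195) = 0.009300
  f(0.682236) = -0.000221
  x_6 = 0.682236 - (-0.000221)×(0.682236 - 0.686195)/(-0.000221 - 0.009300)
       = 0.682328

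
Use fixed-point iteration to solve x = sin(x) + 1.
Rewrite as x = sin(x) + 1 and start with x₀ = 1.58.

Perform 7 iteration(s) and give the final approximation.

Equation: x = sin(x) + 1
Fixed-point form: x = sin(x) + 1
x₀ = 1.58

x_1 = g(1.580000) = 1.999958
x_2 = g(1.999958) = 1.909315
x_3 = g(1.909315) = 1.943248
x_4 = g(1.943248) = 1.931438
x_5 = g(1.931438) = 1.935671
x_6 = g(1.935671) = 1.934169
x_7 = g(1.934169) = 1.934704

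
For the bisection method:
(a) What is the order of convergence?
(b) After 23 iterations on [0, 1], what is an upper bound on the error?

(a) Bisection has linear (order 1) convergence; the error is halved each step.

(b) Error bound = (b-a)/2^n = (1 - 0)/2^{23}
    = 1/2^{23}

(a) 1 (linear); (b) error ≤ 1.19e-07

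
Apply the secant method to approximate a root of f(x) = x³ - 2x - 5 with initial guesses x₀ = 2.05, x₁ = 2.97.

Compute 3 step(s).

f(x) = x³ - 2x - 5
x₀ = 2.05, x₁ = 2.97

Secant formula: x_{n+1} = x_n - f(x_n)(x_n - x_{n-1})/(f(x_n) - f(x_{n-1}))

Iteration 1:
  f(2.050000) = -0.484875
  f(2.970000) = 15.258073
  x_2 = 2.970000 - 15.258073×(2.970000 - 2.050000)/(15.258073 - (-0.484875))
       = 2.078336
Iteration 2:
  f(2.970000) = 15.258073
  f(2.078336) = -0.179345
  x_3 = 2.078336 - (-0.179345)×(2.078336 - 2.970000)/(-0.179345 - 15.258073)
       = 2.088695
Iteration 3:
  f(2.078336) = -0.179345
  f(2.088695) = -0.065157
  x_4 = 2.088695 - (-0.065157)×(2.088695 - 2.078336)/(-0.065157 - (-0.179345))
       = 2.094605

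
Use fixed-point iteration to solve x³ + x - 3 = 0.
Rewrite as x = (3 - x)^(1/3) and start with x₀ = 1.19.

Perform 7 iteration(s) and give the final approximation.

Equation: x³ + x - 3 = 0
Fixed-point form: x = (3 - x)^(1/3)
x₀ = 1.19

x_1 = g(1.190000) = 1.218689
x_2 = g(1.218689) = 1.212216
x_3 = g(1.212216) = 1.213682
x_4 = g(1.213682) = 1.213350
x_5 = g(1.213350) = 1.213426
x_6 = g(1.213426) = 1.213409
x_7 = g(1.213409) = 1.213412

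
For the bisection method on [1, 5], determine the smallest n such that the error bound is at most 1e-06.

We need (b-a)/2^n ≤ 1e-06
(5 - 1)/2^n ≤ 1e-06
4/2^n ≤ 1e-06
2^n ≥ 4000000
n ≥ log₂(4000000) = 21.93
n ≥ 22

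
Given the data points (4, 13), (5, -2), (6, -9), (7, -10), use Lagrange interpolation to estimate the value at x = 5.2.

Lagrange interpolation formula:
P(x) = Σ yᵢ × Lᵢ(x)
where Lᵢ(x) = Π_{j≠i} (x - xⱼ)/(xᵢ - xⱼ)

L_0(5.2) = (5.2 - 5)/(4 - 5) × (5.2 - 6)/(4 - 6) × (5.2 - 7)/(4 - 7) = -0.048000
L_1(5.2) = (5.2 - 4)/(5 - 4) × (5.2 - 6)/(5 - 6) × (5.2 - 7)/(5 - 7) = 0.864000
L_2(5.2) = (5.2 - 4)/(6 - 4) × (5.2 - 5)/(6 - 5) × (5.2 - 7)/(6 - 7) = 0.216000
L_3(5.2) = (5.2 - 4)/(7 - 4) × (5.2 - 5)/(7 - 5) × (5.2 - 6)/(7 - 6) = -0.032000

P(5.2) = 13×L_0(5.2) + (-2)×L_1(5.2) + (-9)×L_2(5.2) + (-10)×L_3(5.2)
P(5.2) = -3.976000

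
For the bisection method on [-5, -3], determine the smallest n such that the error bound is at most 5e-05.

We need (b-a)/2^n ≤ 5e-05
(-3 - (-5))/2^n ≤ 5e-05
2/2^n ≤ 5e-05
2^n ≥ 40000
n ≥ log₂(40000) = 15.29
n ≥ 16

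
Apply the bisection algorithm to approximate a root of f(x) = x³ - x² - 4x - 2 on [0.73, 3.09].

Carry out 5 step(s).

f(x) = x³ - x² - 4x - 2
Initial interval: [0.73, 3.09]

Iteration 1:
  c_1 = (0.730000 + 3.090000)/2 = 1.910000
  f(c_1) = f(1.910000) = -6.320229
  f(a) × f(c) ≥ 0, new interval: [1.910000, 3.090000]
Iteration 2:
  c_2 = (1.910000 + 3.090000)/2 = 2.500000
  f(c_2) = f(2.500000) = -2.625000
  f(a) × f(c) ≥ 0, new interval: [2.500000, 3.090000]
Iteration 3:
  c_3 = (2.500000 + 3.090000)/2 = 2.795000
  f(c_3) = f(2.795000) = 0.842585
  f(a) × f(c) < 0, new interval: [2.500000, 2.795000]
Iteration 4:
  c_4 = (2.500000 + 2.795000)/2 = 2.647500
  f(c_4) = f(2.647500) = -1.042250
  f(a) × f(c) ≥ 0, new interval: [2.647500, 2.795000]
Iteration 5:
  c_5 = (2.647500 + 2.795000)/2 = 2.721250
  f(c_5) = f(2.721250) = -0.138797
  f(a) × f(c) ≥ 0, new interval: [2.721250, 2.795000]

After 5 iteration(s), the approximation is c_5 = 2.721250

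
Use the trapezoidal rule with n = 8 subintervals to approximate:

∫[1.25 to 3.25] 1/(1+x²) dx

f(x) = 1/(1+x²)
a = 1.25, b = 3.25, n = 8
h = (b - a)/n = 0.250000

Trapezoidal rule: (h/2)[f(x₀) + 2f(x₁) + 2f(x₂) + ... + f(xₙ)]

x_0 = 1.2500, f(x_0) = 0.390244, coefficient = 1
x_1 = 1.5000, f(x_1) = 0.307692, coefficient = 2
x_2 = 1.7500, f(x_2) = 0.246154, coefficient = 2
x_3 = 2.0000, f(x_3) = 0.200000, coefficient = 2
x_4 = 2.2500, f(x_4) = 0.164948, coefficient = 2
x_5 = 2.5000, f(x_5) = 0.137931, coefficient = 2
x_6 = 2.7500, f(x_6) = 0.116788, coefficient = 2
x_7 = 3.0000, f(x_7) = 0.100000, coefficient = 2
x_8 = 3.2500, f(x_8) = 0.086486, coefficient = 1

I ≈ (0.250000/2) × 3.023758 = 0.377970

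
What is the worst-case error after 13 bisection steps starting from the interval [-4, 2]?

Bisection error bound: |error| ≤ (b-a)/2^n
|error| ≤ (2 - (-4))/2^13 = 6/2^13
|error| ≤ 0.0007324219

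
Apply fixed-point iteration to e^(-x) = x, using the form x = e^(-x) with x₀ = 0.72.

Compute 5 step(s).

Equation: e^(-x) = x
Fixed-point form: x = e^(-x)
x₀ = 0.72

x_1 = g(0.720000) = 0.486752
x_2 = g(0.486752) = 0.614619
x_3 = g(0.614619) = 0.540847
x_4 = g(0.540847) = 0.582255
x_5 = g(0.582255) = 0.558637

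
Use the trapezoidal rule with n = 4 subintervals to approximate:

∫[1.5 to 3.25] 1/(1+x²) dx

f(x) = 1/(1+x²)
a = 1.5, b = 3.25, n = 4
h = (b - a)/n = 0.437500

Trapezoidal rule: (h/2)[f(x₀) + 2f(x₁) + 2f(x₂) + ... + f(xₙ)]

x_0 = 1.5000, f(x_0) = 0.307692, coefficient = 1
x_1 = 1.9375, f(x_1) = 0.210353, coefficient = 2
x_2 = 2.3750, f(x_2) = 0.150588, coefficient = 2
x_3 = 2.8125, f(x_3) = 0.112231, coefficient = 2
x_4 = 3.2500, f(x_4) = 0.086486, coefficient = 1

I ≈ (0.437500/2) × 1.340525 = 0.293240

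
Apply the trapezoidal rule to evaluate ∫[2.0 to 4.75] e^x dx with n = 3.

f(x) = e^x
a = 2.0, b = 4.75, n = 3
h = (b - a)/n = 0.916667

Trapezoidal rule: (h/2)[f(x₀) + 2f(x₁) + 2f(x₂) + ... + f(xₙ)]

x_0 = 2.0000, f(x_0) = 7.389056, coefficient = 1
x_1 = 2.9167, f(x_1) = 18.479586, coefficient = 2
x_2 = 3.8333, f(x_2) = 46.216336, coefficient = 2
x_3 = 4.7500, f(x_3) = 115.584285, coefficient = 1

I ≈ (0.916667/2) × 252.365185 = 115.667377
Exact value: 108.195228
Error: 7.472148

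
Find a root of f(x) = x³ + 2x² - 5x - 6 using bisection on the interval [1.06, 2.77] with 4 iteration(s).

f(x) = x³ + 2x² - 5x - 6
Initial interval: [1.06, 2.77]

Iteration 1:
  c_1 = (1.060000 + 2.770000)/2 = 1.915000
  f(c_1) = f(1.915000) = -1.217814
  f(a) × f(c) ≥ 0, new interval: [1.915000, 2.770000]
Iteration 2:
  c_2 = (1.915000 + 2.770000)/2 = 2.342500
  f(c_2) = f(2.342500) = 6.116127
  f(a) × f(c) < 0, new interval: [1.915000, 2.342500]
Iteration 3:
  c_3 = (1.915000 + 2.342500)/2 = 2.128750
  f(c_3) = f(2.128750) = 2.065997
  f(a) × f(c) < 0, new interval: [1.915000, 2.128750]
Iteration 4:
  c_4 = (1.915000 + 2.128750)/2 = 2.021875
  f(c_4) = f(2.021875) = 0.331964
  f(a) × f(c) < 0, new interval: [1.915000, 2.021875]

After 4 iteration(s), the approximation is c_4 = 2.021875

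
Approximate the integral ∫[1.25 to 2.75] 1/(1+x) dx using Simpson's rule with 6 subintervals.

f(x) = 1/(1+x)
a = 1.25, b = 2.75, n = 6
h = (b - a)/n = 0.250000

Simpson's rule: (h/3)[f(x₀) + 4f(x₁) + 2f(x₂) + ... + f(xₙ)]

x_0 = 1.2500, f(x_0) = 0.444444, coefficient = 1
x_1 = 1.5000, f(x_1) = 0.400000, coefficient = 4
x_2 = 1.7500, f(x_2) = 0.363636, coefficient = 2
x_3 = 2.0000, f(x_3) = 0.333333, coefficient = 4
x_4 = 2.2500, f(x_4) = 0.307692, coefficient = 2
x_5 = 2.5000, f(x_5) = 0.285714, coefficient = 4
x_6 = 2.7500, f(x_6) = 0.266667, coefficient = 1

I ≈ (0.250000/3) × 6.129959 = 0.510830
Exact value: 0.510826
Error: 0.000004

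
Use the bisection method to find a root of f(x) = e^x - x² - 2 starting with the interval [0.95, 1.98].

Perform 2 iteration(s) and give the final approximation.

f(x) = e^x - x² - 2
Initial interval: [0.95, 1.98]

Iteration 1:
  c_1 = (0.950000 + 1.980000)/2 = 1.465000
  f(c_1) = f(1.465000) = 0.181318
  f(a) × f(c) < 0, new interval: [0.950000, 1.465000]
Iteration 2:
  c_2 = (0.950000 + 1.465000)/2 = 1.207500
  f(c_2) = f(1.207500) = -0.112945
  f(a) × f(c) ≥ 0, new interval: [1.207500, 1.465000]

After 2 iteration(s), the approximation is c_2 = 1.207500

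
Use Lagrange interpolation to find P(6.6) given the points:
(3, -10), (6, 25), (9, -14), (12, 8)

Lagrange interpolation formula:
P(x) = Σ yᵢ × Lᵢ(x)
where Lᵢ(x) = Π_{j≠i} (x - xⱼ)/(xᵢ - xⱼ)

L_0(6.6) = (6.6 - 6)/(3 - 6) × (6.6 - 9)/(3 - 9) × (6.6 - 12)/(3 - 12) = -0.048000
L_1(6.6) = (6.6 - 3)/(6 - 3) × (6.6 - 9)/(6 - 9) × (6.6 - 12)/(6 - 12) = 0.864000
L_2(6.6) = (6.6 - 3)/(9 - 3) × (6.6 - 6)/(9 - 6) × (6.6 - 12)/(9 - 12) = 0.216000
L_3(6.6) = (6.6 - 3)/(12 - 3) × (6.6 - 6)/(12 - 6) × (6.6 - 9)/(12 - 9) = -0.032000

P(6.6) = (-10)×L_0(6.6) + 25×L_1(6.6) + (-14)×L_2(6.6) + 8×L_3(6.6)
P(6.6) = 18.800000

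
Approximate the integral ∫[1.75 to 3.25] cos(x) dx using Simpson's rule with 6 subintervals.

f(x) = cos(x)
a = 1.75, b = 3.25, n = 6
h = (b - a)/n = 0.250000

Simpson's rule: (h/3)[f(x₀) + 4f(x₁) + 2f(x₂) + ... + f(xₙ)]

x_0 = 1.7500, f(x_0) = -0.178246, coefficient = 1
x_1 = 2.0000, f(x_1) = -0.416147, coefficient = 4
x_2 = 2.2500, f(x_2) = -0.628174, coefficient = 2
x_3 = 2.5000, f(x_3) = -0.801144, coefficient = 4
x_4 = 2.7500, f(x_4) = -0.924302, coefficient = 2
x_5 = 3.0000, f(x_5) = -0.989992, coefficient = 4
x_6 = 3.2500, f(x_6) = -0.994130, coefficient = 1

I ≈ (0.250000/3) × -13.106460 = -1.092205
Exact value: -1.092181
Error: 0.000024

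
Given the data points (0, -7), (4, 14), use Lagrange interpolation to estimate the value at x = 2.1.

Lagrange interpolation formula:
P(x) = Σ yᵢ × Lᵢ(x)
where Lᵢ(x) = Π_{j≠i} (x - xⱼ)/(xᵢ - xⱼ)

L_0(2.1) = (2.1 - 4)/(0 - 4) = 0.475000
L_1(2.1) = (2.1 - 0)/(4 - 0) = 0.525000

P(2.1) = (-7)×L_0(2.1) + 14×L_1(2.1)
P(2.1) = 4.025000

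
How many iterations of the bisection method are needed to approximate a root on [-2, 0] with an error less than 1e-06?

We need (b-a)/2^n ≤ 1e-06
(0 - (-2))/2^n ≤ 1e-06
2/2^n ≤ 1e-06
2^n ≥ 2000000
n ≥ log₂(2000000) = 20.93
n ≥ 21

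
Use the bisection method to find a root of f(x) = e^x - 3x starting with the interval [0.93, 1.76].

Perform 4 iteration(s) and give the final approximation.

f(x) = e^x - 3x
Initial interval: [0.93, 1.76]

Iteration 1:
  c_1 = (0.930000 + 1.760000)/2 = 1.345000
  f(c_1) = f(1.345000) = -0.196813
  f(a) × f(c) ≥ 0, new interval: [1.345000, 1.760000]
Iteration 2:
  c_2 = (1.345000 + 1.760000)/2 = 1.552500
  f(c_2) = f(1.552500) = 0.065764
  f(a) × f(c) < 0, new interval: [1.345000, 1.552500]
Iteration 3:
  c_3 = (1.345000 + 1.552500)/2 = 1.448750
  f(c_3) = f(1.448750) = -0.088461
  f(a) × f(c) ≥ 0, new interval: [1.448750, 1.552500]
Iteration 4:
  c_4 = (1.448750 + 1.552500)/2 = 1.500625
  f(c_4) = f(1.500625) = -0.017384
  f(a) × f(c) ≥ 0, new interval: [1.500625, 1.552500]

After 4 iteration(s), the approximation is c_4 = 1.500625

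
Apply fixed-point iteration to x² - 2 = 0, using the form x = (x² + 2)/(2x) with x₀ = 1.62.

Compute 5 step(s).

Equation: x² - 2 = 0
Fixed-point form: x = (x² + 2)/(2x)
x₀ = 1.62

x_1 = g(1.620000) = 1.427284
x_2 = g(1.427284) = 1.414273
x_3 = g(1.414273) = 1.414214
x_4 = g(1.414214) = 1.414214
x_5 = g(1.414214) = 1.414214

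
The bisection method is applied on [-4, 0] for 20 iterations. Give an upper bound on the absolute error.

Bisection error bound: |error| ≤ (b-a)/2^n
|error| ≤ (0 - (-4))/2^20 = 4/2^20
|error| ≤ 0.0000038147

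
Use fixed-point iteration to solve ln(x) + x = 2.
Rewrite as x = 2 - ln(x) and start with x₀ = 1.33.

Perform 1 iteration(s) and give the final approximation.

Equation: ln(x) + x = 2
Fixed-point form: x = 2 - ln(x)
x₀ = 1.33

x_1 = g(1.330000) = 1.714821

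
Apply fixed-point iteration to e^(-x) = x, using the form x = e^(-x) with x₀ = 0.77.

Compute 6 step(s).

Equation: e^(-x) = x
Fixed-point form: x = e^(-x)
x₀ = 0.77

x_1 = g(0.770000) = 0.463013
x_2 = g(0.463013) = 0.629384
x_3 = g(0.629384) = 0.532920
x_4 = g(0.532920) = 0.586889
x_5 = g(0.586889) = 0.556055
x_6 = g(0.556055) = 0.573467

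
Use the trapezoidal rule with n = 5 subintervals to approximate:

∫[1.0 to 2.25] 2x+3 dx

f(x) = 2x+3
a = 1.0, b = 2.25, n = 5
h = (b - a)/n = 0.250000

Trapezoidal rule: (h/2)[f(x₀) + 2f(x₁) + 2f(x₂) + ... + f(xₙ)]

x_0 = 1.0000, f(x_0) = 5.000000, coefficient = 1
x_1 = 1.2500, f(x_1) = 5.500000, coefficient = 2
x_2 = 1.5000, f(x_2) = 6.000000, coefficient = 2
x_3 = 1.7500, f(x_3) = 6.500000, coefficient = 2
x_4 = 2.0000, f(x_4) = 7.000000, coefficient = 2
x_5 = 2.2500, f(x_5) = 7.500000, coefficient = 1

I ≈ (0.250000/2) × 62.500000 = 7.812500
Exact value: 7.812500
Error: 0.000000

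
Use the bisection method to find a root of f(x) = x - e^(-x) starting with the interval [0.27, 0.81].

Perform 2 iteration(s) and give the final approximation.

f(x) = x - e^(-x)
Initial interval: [0.27, 0.81]

Iteration 1:
  c_1 = (0.270000 + 0.810000)/2 = 0.540000
  f(c_1) = f(0.540000) = -0.042748
  f(a) × f(c) ≥ 0, new interval: [0.540000, 0.810000]
Iteration 2:
  c_2 = (0.540000 + 0.810000)/2 = 0.675000
  f(c_2) = f(0.675000) = 0.165844
  f(a) × f(c) < 0, new interval: [0.540000, 0.675000]

After 2 iteration(s), the approximation is c_2 = 0.675000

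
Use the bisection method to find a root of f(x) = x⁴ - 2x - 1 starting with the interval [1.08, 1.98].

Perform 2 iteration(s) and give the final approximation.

f(x) = x⁴ - 2x - 1
Initial interval: [1.08, 1.98]

Iteration 1:
  c_1 = (1.080000 + 1.980000)/2 = 1.530000
  f(c_1) = f(1.530000) = 1.419813
  f(a) × f(c) < 0, new interval: [1.080000, 1.530000]
Iteration 2:
  c_2 = (1.080000 + 1.530000)/2 = 1.305000
  f(c_2) = f(1.305000) = -0.709706
  f(a) × f(c) ≥ 0, new interval: [1.305000, 1.530000]

After 2 iteration(s), the approximation is c_2 = 1.305000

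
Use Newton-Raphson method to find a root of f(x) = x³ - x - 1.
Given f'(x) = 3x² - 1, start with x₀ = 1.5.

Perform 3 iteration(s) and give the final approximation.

f(x) = x³ - x - 1
f'(x) = 3x² - 1
x₀ = 1.5

Newton-Raphson formula: x_{n+1} = x_n - f(x_n)/f'(x_n)

Iteration 1:
  f(1.500000) = 0.875000
  f'(1.500000) = 5.750000
  x_1 = 1.500000 - 0.875000/5.750000 = 1.347826
Iteration 2:
  f(1.347826) = 0.100682
  f'(1.347826) = 4.449905
  x_2 = 1.347826 - 0.100682/4.449905 = 1.325200
Iteration 3:
  f(1.325200) = 0.002058
  f'(1.325200) = 4.268468
  x_3 = 1.325200 - 0.002058/4.268468 = 1.324718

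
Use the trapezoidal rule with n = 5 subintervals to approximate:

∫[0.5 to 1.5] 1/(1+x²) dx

f(x) = 1/(1+x²)
a = 0.5, b = 1.5, n = 5
h = (b - a)/n = 0.200000

Trapezoidal rule: (h/2)[f(x₀) + 2f(x₁) + 2f(x₂) + ... + f(xₙ)]

x_0 = 0.5000, f(x_0) = 0.800000, coefficient = 1
x_1 = 0.7000, f(x_1) = 0.671141, coefficient = 2
x_2 = 0.9000, f(x_2) = 0.552486, coefficient = 2
x_3 = 1.1000, f(x_3) = 0.452489, coefficient = 2
x_4 = 1.3000, f(x_4) = 0.371747, coefficient = 2
x_5 = 1.5000, f(x_5) = 0.307692, coefficient = 1

I ≈ (0.200000/2) × 5.203418 = 0.520342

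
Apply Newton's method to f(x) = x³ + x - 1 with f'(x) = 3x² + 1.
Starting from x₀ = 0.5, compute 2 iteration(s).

f(x) = x³ + x - 1
f'(x) = 3x² + 1
x₀ = 0.5

Newton-Raphson formula: x_{n+1} = x_n - f(x_n)/f'(x_n)

Iteration 1:
  f(0.500000) = -0.375000
  f'(0.500000) = 1.750000
  x_1 = 0.500000 - (-0.375000)/1.750000 = 0.714286
Iteration 2:
  f(0.714286) = 0.078717
  f'(0.714286) = 2.530612
  x_2 = 0.714286 - 0.078717/2.530612 = 0.683180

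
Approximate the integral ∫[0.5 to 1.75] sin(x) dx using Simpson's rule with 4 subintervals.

f(x) = sin(x)
a = 0.5, b = 1.75, n = 4
h = (b - a)/n = 0.312500

Simpson's rule: (h/3)[f(x₀) + 4f(x₁) + 2f(x₂) + ... + f(xₙ)]

x_0 = 0.5000, f(x_0) = 0.479426, coefficient = 1
x_1 = 0.8125, f(x_1) = 0.726009, coefficient = 4
x_2 = 1.1250, f(x_2) = 0.902268, coefficient = 2
x_3 = 1.4375, f(x_3) = 0.991129, coefficient = 4
x_4 = 1.7500, f(x_4) = 0.983986, coefficient = 1

I ≈ (0.312500/3) × 10.136498 = 1.055885
Exact value: 1.055829
Error: 0.000057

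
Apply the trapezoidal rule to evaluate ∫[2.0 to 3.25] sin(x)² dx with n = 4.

f(x) = sin(x)²
a = 2.0, b = 3.25, n = 4
h = (b - a)/n = 0.312500

Trapezoidal rule: (h/2)[f(x₀) + 2f(x₁) + 2f(x₂) + ... + f(xₙ)]

x_0 = 2.0000, f(x_0) = 0.826822, coefficient = 1
x_1 = 2.3125, f(x_1) = 0.543639, coefficient = 2
x_2 = 2.6250, f(x_2) = 0.243957, coefficient = 2
x_3 = 2.9375, f(x_3) = 0.041079, coefficient = 2
x_4 = 3.2500, f(x_4) = 0.011706, coefficient = 1

I ≈ (0.312500/2) × 2.495878 = 0.389981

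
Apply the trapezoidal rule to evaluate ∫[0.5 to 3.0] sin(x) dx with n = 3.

f(x) = sin(x)
a = 0.5, b = 3.0, n = 3
h = (b - a)/n = 0.833333

Trapezoidal rule: (h/2)[f(x₀) + 2f(x₁) + 2f(x₂) + ... + f(xₙ)]

x_0 = 0.5000, f(x_0) = 0.479426, coefficient = 1
x_1 = 1.3333, f(x_1) = 0.971938, coefficient = 2
x_2 = 2.1667, f(x_2) = 0.827660, coefficient = 2
x_3 = 3.0000, f(x_3) = 0.141120, coefficient = 1

I ≈ (0.833333/2) × 4.219742 = 1.758226
Exact value: 1.867575
Error: 0.109349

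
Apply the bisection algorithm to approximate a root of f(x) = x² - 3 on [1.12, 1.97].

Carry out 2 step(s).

f(x) = x² - 3
Initial interval: [1.12, 1.97]

Iteration 1:
  c_1 = (1.120000 + 1.970000)/2 = 1.545000
  f(c_1) = f(1.545000) = -0.612975
  f(a) × f(c) ≥ 0, new interval: [1.545000, 1.970000]
Iteration 2:
  c_2 = (1.545000 + 1.970000)/2 = 1.757500
  f(c_2) = f(1.757500) = 0.088806
  f(a) × f(c) < 0, new interval: [1.545000, 1.757500]

After 2 iteration(s), the approximation is c_2 = 1.757500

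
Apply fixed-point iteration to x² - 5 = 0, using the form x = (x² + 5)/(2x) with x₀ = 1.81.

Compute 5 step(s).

Equation: x² - 5 = 0
Fixed-point form: x = (x² + 5)/(2x)
x₀ = 1.81

x_1 = g(1.810000) = 2.286215
x_2 = g(2.286215) = 2.236618
x_3 = g(2.236618) = 2.236068
x_4 = g(2.236068) = 2.236068
x_5 = g(2.236068) = 2.236068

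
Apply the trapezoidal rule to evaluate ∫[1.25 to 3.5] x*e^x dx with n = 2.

f(x) = x*e^x
a = 1.25, b = 3.5, n = 2
h = (b - a)/n = 1.125000

Trapezoidal rule: (h/2)[f(x₀) + 2f(x₁) + 2f(x₂) + ... + f(xₙ)]

x_0 = 1.2500, f(x_0) = 4.362929, coefficient = 1
x_1 = 2.3750, f(x_1) = 25.533656, coefficient = 2
x_2 = 3.5000, f(x_2) = 115.904082, coefficient = 1

I ≈ (1.125000/2) × 171.334323 = 96.375557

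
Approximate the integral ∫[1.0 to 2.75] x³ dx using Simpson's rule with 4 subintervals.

f(x) = x³
a = 1.0, b = 2.75, n = 4
h = (b - a)/n = 0.437500

Simpson's rule: (h/3)[f(x₀) + 4f(x₁) + 2f(x₂) + ... + f(xₙ)]

x_0 = 1.0000, f(x_0) = 1.000000, coefficient = 1
x_1 = 1.4375, f(x_1) = 2.970459, coefficient = 4
x_2 = 1.8750, f(x_2) = 6.591797, coefficient = 2
x_3 = 2.3125, f(x_3) = 12.366455, coefficient = 4
x_4 = 2.7500, f(x_4) = 20.796875, coefficient = 1

I ≈ (0.437500/3) × 96.328125 = 14.047852
Exact value: 14.047852
Error: 0.000000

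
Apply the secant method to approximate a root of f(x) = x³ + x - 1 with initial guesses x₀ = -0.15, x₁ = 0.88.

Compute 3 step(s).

f(x) = x³ + x - 1
x₀ = -0.15, x₁ = 0.88

Secant formula: x_{n+1} = x_n - f(x_n)(x_n - x_{n-1})/(f(x_n) - f(x_{n-1}))

Iteration 1:
  f(-0.150000) = -1.153375
  f(0.880000) = 0.561472
  x_2 = 0.880000 - 0.561472×(0.880000 - (-0.150000))/(0.561472 - (-1.153375))
       = 0.542759
Iteration 2:
  f(0.880000) = 0.561472
  f(0.542759) = -0.297350
  x_3 = 0.542759 - (-0.297350)×(0.542759 - 0.880000)/(-0.297350 - 0.561472)
       = 0.659522
Iteration 3:
  f(0.542759) = -0.297350
  f(0.659522) = -0.053605
  x_4 = 0.659522 - (-0.053605)×(0.659522 - 0.542759)/(-0.053605 - (-0.297350))
       = 0.685201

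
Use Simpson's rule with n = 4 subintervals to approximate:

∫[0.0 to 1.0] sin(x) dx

f(x) = sin(x)
a = 0.0, b = 1.0, n = 4
h = (b - a)/n = 0.250000

Simpson's rule: (h/3)[f(x₀) + 4f(x₁) + 2f(x₂) + ... + f(xₙ)]

x_0 = 0.0000, f(x_0) = 0.000000, coefficient = 1
x_1 = 0.2500, f(x_1) = 0.247404, coefficient = 4
x_2 = 0.5000, f(x_2) = 0.479426, coefficient = 2
x_3 = 0.7500, f(x_3) = 0.681639, coefficient = 4
x_4 = 1.0000, f(x_4) = 0.841471, coefficient = 1

I ≈ (0.250000/3) × 5.516493 = 0.459708
Exact value: 0.459698
Error: 0.000010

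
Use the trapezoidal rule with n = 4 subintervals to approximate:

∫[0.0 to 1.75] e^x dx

f(x) = e^x
a = 0.0, b = 1.75, n = 4
h = (b - a)/n = 0.437500

Trapezoidal rule: (h/2)[f(x₀) + 2f(x₁) + 2f(x₂) + ... + f(xₙ)]

x_0 = 0.0000, f(x_0) = 1.000000, coefficient = 1
x_1 = 0.4375, f(x_1) = 1.548830, coefficient = 2
x_2 = 0.8750, f(x_2) = 2.398875, coefficient = 2
x_3 = 1.3125, f(x_3) = 3.715451, coefficient = 2
x_4 = 1.7500, f(x_4) = 5.754603, coefficient = 1

I ≈ (0.437500/2) × 22.080915 = 4.830200
Exact value: 4.754603
Error: 0.075598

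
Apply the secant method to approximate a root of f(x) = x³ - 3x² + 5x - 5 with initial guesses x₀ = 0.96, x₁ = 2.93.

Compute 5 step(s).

f(x) = x³ - 3x² + 5x - 5
x₀ = 0.96, x₁ = 2.93

Secant formula: x_{n+1} = x_n - f(x_n)(x_n - x_{n-1})/(f(x_n) - f(x_{n-1}))

Iteration 1:
  f(0.960000) = -2.080064
  f(2.930000) = 9.049057
  x_2 = 2.930000 - 9.049057×(2.930000 - 0.960000)/(9.049057 - (-2.080064))
       = 1.328199
Iteration 2:
  f(2.930000) = 9.049057
  f(1.328199) = -1.308251
  x_3 = 1.328199 - (-1.308251)×(1.328199 - 2.930000)/(-1.308251 - 9.049057)
       = 1.530525
Iteration 3:
  f(1.328199) = -1.308251
  f(1.530525) = -0.789630
  x_4 = 1.530525 - (-0.789630)×(1.530525 - 1.328199)/(-0.789630 - (-1.308251))
       = 1.838579
Iteration 4:
  f(1.530525) = -0.789630
  f(1.838579) = 0.266857
  x_5 = 1.838579 - 0.266857×(1.838579 - 1.530525)/(0.266857 - (-0.789630))
       = 1.760768
Iteration 5:
  f(1.838579) = 0.266857
  f(1.760768) = -0.038157
  x_6 = 1.760768 - (-0.038157)×(1.760768 - 1.838579)/(-0.038157 - 0.266857)
       = 1.770502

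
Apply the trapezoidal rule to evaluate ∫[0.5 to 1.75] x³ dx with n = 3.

f(x) = x³
a = 0.5, b = 1.75, n = 3
h = (b - a)/n = 0.416667

Trapezoidal rule: (h/2)[f(x₀) + 2f(x₁) + 2f(x₂) + ... + f(xₙ)]

x_0 = 0.5000, f(x_0) = 0.125000, coefficient = 1
x_1 = 0.9167, f(x_1) = 0.770255, coefficient = 2
x_2 = 1.3333, f(x_2) = 2.370370, coefficient = 2
x_3 = 1.7500, f(x_3) = 5.359375, coefficient = 1

I ≈ (0.416667/2) × 11.765625 = 2.451172
Exact value: 2.329102
Error: 0.122070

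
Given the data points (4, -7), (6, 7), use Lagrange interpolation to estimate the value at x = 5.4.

Lagrange interpolation formula:
P(x) = Σ yᵢ × Lᵢ(x)
where Lᵢ(x) = Π_{j≠i} (x - xⱼ)/(xᵢ - xⱼ)

L_0(5.4) = (5.4 - 6)/(4 - 6) = 0.300000
L_1(5.4) = (5.4 - 4)/(6 - 4) = 0.700000

P(5.4) = (-7)×L_0(5.4) + 7×L_1(5.4)
P(5.4) = 2.800000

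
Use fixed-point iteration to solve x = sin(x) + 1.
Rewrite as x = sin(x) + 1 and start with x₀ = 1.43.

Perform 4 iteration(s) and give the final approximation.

Equation: x = sin(x) + 1
Fixed-point form: x = sin(x) + 1
x₀ = 1.43

x_1 = g(1.430000) = 1.990105
x_2 = g(1.990105) = 1.913371
x_3 = g(1.913371) = 1.941893
x_4 = g(1.941893) = 1.931930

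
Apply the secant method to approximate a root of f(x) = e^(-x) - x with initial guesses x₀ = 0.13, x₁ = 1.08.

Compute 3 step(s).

f(x) = e^(-x) - x
x₀ = 0.13, x₁ = 1.08

Secant formula: x_{n+1} = x_n - f(x_n)(x_n - x_{n-1})/(f(x_n) - f(x_{n-1}))

Iteration 1:
  f(0.130000) = 0.748095
  f(1.080000) = -0.740404
  x_2 = 1.080000 - (-0.740404)×(1.080000 - 0.130000)/(-0.740404 - 0.748095)
       = 0.607454
Iteration 2:
  f(1.080000) = -0.740404
  f(0.607454) = -0.062718
  x_3 = 0.607454 - (-0.062718)×(0.607454 - 1.080000)/(-0.062718 - (-0.740404))
       = 0.563721
Iteration 3:
  f(0.607454) = -0.062718
  f(0.563721) = 0.005366
  x_4 = 0.563721 - 0.005366×(0.563721 - 0.607454)/(0.005366 - (-0.062718))
       = 0.567168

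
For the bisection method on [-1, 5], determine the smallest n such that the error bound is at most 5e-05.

We need (b-a)/2^n ≤ 5e-05
(5 - (-1))/2^n ≤ 5e-05
6/2^n ≤ 5e-05
2^n ≥ 120000
n ≥ log₂(120000) = 16.87
n ≥ 17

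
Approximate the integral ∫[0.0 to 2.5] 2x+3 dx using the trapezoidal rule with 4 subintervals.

f(x) = 2x+3
a = 0.0, b = 2.5, n = 4
h = (b - a)/n = 0.625000

Trapezoidal rule: (h/2)[f(x₀) + 2f(x₁) + 2f(x₂) + ... + f(xₙ)]

x_0 = 0.0000, f(x_0) = 3.000000, coefficient = 1
x_1 = 0.6250, f(x_1) = 4.250000, coefficient = 2
x_2 = 1.2500, f(x_2) = 5.500000, coefficient = 2
x_3 = 1.8750, f(x_3) = 6.750000, coefficient = 2
x_4 = 2.5000, f(x_4) = 8.000000, coefficient = 1

I ≈ (0.625000/2) × 44.000000 = 13.750000
Exact value: 13.750000
Error: 0.000000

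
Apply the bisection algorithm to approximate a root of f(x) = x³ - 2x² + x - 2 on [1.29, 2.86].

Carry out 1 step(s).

f(x) = x³ - 2x² + x - 2
Initial interval: [1.29, 2.86]

Iteration 1:
  c_1 = (1.290000 + 2.860000)/2 = 2.075000
  f(c_1) = f(2.075000) = 0.397922
  f(a) × f(c) < 0, new interval: [1.290000, 2.075000]

After 1 iteration(s), the approximation is c_1 = 2.075000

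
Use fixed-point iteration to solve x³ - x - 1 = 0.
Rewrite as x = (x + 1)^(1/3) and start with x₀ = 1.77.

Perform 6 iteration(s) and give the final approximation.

Equation: x³ - x - 1 = 0
Fixed-point form: x = (x + 1)^(1/3)
x₀ = 1.77

x_1 = g(1.770000) = 1.404408
x_2 = g(1.404408) = 1.339685
x_3 = g(1.339685) = 1.327555
x_4 = g(1.327555) = 1.325257
x_5 = g(1.325257) = 1.324820
x_6 = g(1.324820) = 1.324737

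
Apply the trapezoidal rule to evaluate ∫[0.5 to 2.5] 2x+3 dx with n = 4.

f(x) = 2x+3
a = 0.5, b = 2.5, n = 4
h = (b - a)/n = 0.500000

Trapezoidal rule: (h/2)[f(x₀) + 2f(x₁) + 2f(x₂) + ... + f(xₙ)]

x_0 = 0.5000, f(x_0) = 4.000000, coefficient = 1
x_1 = 1.0000, f(x_1) = 5.000000, coefficient = 2
x_2 = 1.5000, f(x_2) = 6.000000, coefficient = 2
x_3 = 2.0000, f(x_3) = 7.000000, coefficient = 2
x_4 = 2.5000, f(x_4) = 8.000000, coefficient = 1

I ≈ (0.500000/2) × 48.000000 = 12.000000
Exact value: 12.000000
Error: 0.000000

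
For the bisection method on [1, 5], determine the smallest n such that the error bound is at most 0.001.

We need (b-a)/2^n ≤ 0.001
(5 - 1)/2^n ≤ 0.001
4/2^n ≤ 0.001
2^n ≥ 4000
n ≥ log₂(4000) = 11.97
n ≥ 12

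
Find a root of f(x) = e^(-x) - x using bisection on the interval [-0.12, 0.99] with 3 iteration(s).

f(x) = e^(-x) - x
Initial interval: [-0.12, 0.99]

Iteration 1:
  c_1 = (-0.120000 + 0.990000)/2 = 0.435000
  f(c_1) = f(0.435000) = 0.212265
  f(a) × f(c) ≥ 0, new interval: [0.435000, 0.990000]
Iteration 2:
  c_2 = (0.435000 + 0.990000)/2 = 0.712500
  f(c_2) = f(0.712500) = -0.222083
  f(a) × f(c) < 0, new interval: [0.435000, 0.712500]
Iteration 3:
  c_3 = (0.435000 + 0.712500)/2 = 0.573750
  f(c_3) = f(0.573750) = -0.010341
  f(a) × f(c) < 0, new interval: [0.435000, 0.573750]

After 3 iteration(s), the approximation is c_3 = 0.573750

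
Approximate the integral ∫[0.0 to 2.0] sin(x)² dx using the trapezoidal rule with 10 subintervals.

f(x) = sin(x)²
a = 0.0, b = 2.0, n = 10
h = (b - a)/n = 0.200000

Trapezoidal rule: (h/2)[f(x₀) + 2f(x₁) + 2f(x₂) + ... + f(xₙ)]

x_0 = 0.0000, f(x_0) = 0.000000, coefficient = 1
x_1 = 0.2000, f(x_1) = 0.039470, coefficient = 2
x_2 = 0.4000, f(x_2) = 0.151647, coefficient = 2
x_3 = 0.6000, f(x_3) = 0.318821, coefficient = 2
x_4 = 0.8000, f(x_4) = 0.514600, coefficient = 2
x_5 = 1.0000, f(x_5) = 0.708073, coefficient = 2
x_6 = 1.2000, f(x_6) = 0.868697, coefficient = 2
x_7 = 1.4000, f(x_7) = 0.971111, coefficient = 2
x_8 = 1.6000, f(x_8) = 0.999147, coefficient = 2
x_9 = 1.8000, f(x_9) = 0.948379, coefficient = 2
x_10 = 2.0000, f(x_10) = 0.826822, coefficient = 1

I ≈ (0.200000/2) × 11.866712 = 1.186671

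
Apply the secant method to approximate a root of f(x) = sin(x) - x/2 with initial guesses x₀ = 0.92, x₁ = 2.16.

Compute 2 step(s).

f(x) = sin(x) - x/2
x₀ = 0.92, x₁ = 2.16

Secant formula: x_{n+1} = x_n - f(x_n)(x_n - x_{n-1})/(f(x_n) - f(x_{n-1}))

Iteration 1:
  f(0.920000) = 0.335602
  f(2.160000) = -0.248617
  x_2 = 2.160000 - (-0.248617)×(2.160000 - 0.920000)/(-0.248617 - 0.335602)
       = 1.632313
Iteration 2:
  f(2.160000) = -0.248617
  f(1.632313) = 0.181952
  x_3 = 1.632313 - 0.181952×(1.632313 - 2.160000)/(0.181952 - (-0.248617))
       = 1.855306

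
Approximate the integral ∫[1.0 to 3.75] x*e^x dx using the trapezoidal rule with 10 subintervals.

f(x) = x*e^x
a = 1.0, b = 3.75, n = 10
h = (b - a)/n = 0.275000

Trapezoidal rule: (h/2)[f(x₀) + 2f(x₁) + 2f(x₂) + ... + f(xₙ)]

x_0 = 1.0000, f(x_0) = 2.718282, coefficient = 1
x_1 = 1.2750, f(x_1) = 4.562844, coefficient = 2
x_2 = 1.5500, f(x_2) = 7.302779, coefficient = 2
x_3 = 1.8250, f(x_3) = 11.320101, coefficient = 2
x_4 = 2.1000, f(x_4) = 17.148957, coefficient = 2
x_5 = 2.3750, f(x_5) = 25.533656, coefficient = 2
x_6 = 2.6500, f(x_6) = 37.508202, coefficient = 2
x_7 = 2.9250, f(x_7) = 54.505111, coefficient = 2
x_8 = 3.2000, f(x_8) = 78.504097, coefficient = 2
x_9 = 3.4750, f(x_9) = 112.234954, coefficient = 2
x_10 = 3.7500, f(x_10) = 159.454058, coefficient = 1

I ≈ (0.275000/2) × 859.413742 = 118.169390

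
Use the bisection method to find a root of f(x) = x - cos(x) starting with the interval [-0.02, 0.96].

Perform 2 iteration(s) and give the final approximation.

f(x) = x - cos(x)
Initial interval: [-0.02, 0.96]

Iteration 1:
  c_1 = (-0.020000 + 0.960000)/2 = 0.470000
  f(c_1) = f(0.470000) = -0.421568
  f(a) × f(c) ≥ 0, new interval: [0.470000, 0.960000]
Iteration 2:
  c_2 = (0.470000 + 0.960000)/2 = 0.715000
  f(c_2) = f(0.715000) = -0.040093
  f(a) × f(c) ≥ 0, new interval: [0.715000, 0.960000]

After 2 iteration(s), the approximation is c_2 = 0.715000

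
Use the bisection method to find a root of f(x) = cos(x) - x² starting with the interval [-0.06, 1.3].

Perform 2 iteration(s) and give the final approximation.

f(x) = cos(x) - x²
Initial interval: [-0.06, 1.3]

Iteration 1:
  c_1 = (-0.060000 + 1.300000)/2 = 0.620000
  f(c_1) = f(0.620000) = 0.429478
  f(a) × f(c) ≥ 0, new interval: [0.620000, 1.300000]
Iteration 2:
  c_2 = (0.620000 + 1.300000)/2 = 0.960000
  f(c_2) = f(0.960000) = -0.348080
  f(a) × f(c) < 0, new interval: [0.620000, 0.960000]

After 2 iteration(s), the approximation is c_2 = 0.960000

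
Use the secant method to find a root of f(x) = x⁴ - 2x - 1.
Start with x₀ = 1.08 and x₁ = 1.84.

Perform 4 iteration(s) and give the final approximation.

f(x) = x⁴ - 2x - 1
x₀ = 1.08, x₁ = 1.84

Secant formula: x_{n+1} = x_n - f(x_n)(x_n - x_{n-1})/(f(x_n) - f(x_{n-1}))

Iteration 1:
  f(1.080000) = -1.799511
  f(1.840000) = 6.782287
  x_2 = 1.840000 - 6.782287×(1.840000 - 1.080000)/(6.782287 - (-1.799511))
       = 1.239364
Iteration 2:
  f(1.840000) = 6.782287
  f(1.239364) = -1.119362
  x_3 = 1.239364 - (-1.119362)×(1.239364 - 1.840000)/(-1.119362 - 6.782287)
       = 1.324451
Iteration 3:
  f(1.239364) = -1.119362
  f(1.324451) = -0.571788
  x_4 = 1.324451 - (-0.571788)×(1.324451 - 1.239364)/(-0.571788 - (-1.119362))
       = 1.413301
Iteration 4:
  f(1.324451) = -0.571788
  f(1.413301) = 0.163081
  x_5 = 1.413301 - 0.163081×(1.413301 - 1.324451)/(0.163081 - (-0.571788))
       = 1.393583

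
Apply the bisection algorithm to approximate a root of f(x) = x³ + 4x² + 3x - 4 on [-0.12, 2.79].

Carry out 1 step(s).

f(x) = x³ + 4x² + 3x - 4
Initial interval: [-0.12, 2.79]

Iteration 1:
  c_1 = (-0.120000 + 2.790000)/2 = 1.335000
  f(c_1) = f(1.335000) = 9.513170
  f(a) × f(c) < 0, new interval: [-0.120000, 1.335000]

After 1 iteration(s), the approximation is c_1 = 1.335000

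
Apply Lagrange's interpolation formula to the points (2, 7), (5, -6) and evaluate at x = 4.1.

Lagrange interpolation formula:
P(x) = Σ yᵢ × Lᵢ(x)
where Lᵢ(x) = Π_{j≠i} (x - xⱼ)/(xᵢ - xⱼ)

L_0(4.1) = (4.1 - 5)/(2 - 5) = 0.300000
L_1(4.1) = (4.1 - 2)/(5 - 2) = 0.700000

P(4.1) = 7×L_0(4.1) + (-6)×L_1(4.1)
P(4.1) = -2.100000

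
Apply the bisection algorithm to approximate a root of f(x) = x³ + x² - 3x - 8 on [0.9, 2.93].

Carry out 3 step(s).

f(x) = x³ + x² - 3x - 8
Initial interval: [0.9, 2.93]

Iteration 1:
  c_1 = (0.900000 + 2.930000)/2 = 1.915000
  f(c_1) = f(1.915000) = -3.055039
  f(a) × f(c) ≥ 0, new interval: [1.915000, 2.930000]
Iteration 2:
  c_2 = (1.915000 + 2.930000)/2 = 2.422500
  f(c_2) = f(2.422500) = 4.817463
  f(a) × f(c) < 0, new interval: [1.915000, 2.422500]
Iteration 3:
  c_3 = (1.915000 + 2.422500)/2 = 2.168750
  f(c_3) = f(2.168750) = 0.397891
  f(a) × f(c) < 0, new interval: [1.915000, 2.168750]

After 3 iteration(s), the approximation is c_3 = 2.168750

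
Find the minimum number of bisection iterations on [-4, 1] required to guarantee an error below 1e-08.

We need (b-a)/2^n ≤ 1e-08
(1 - (-4))/2^n ≤ 1e-08
5/2^n ≤ 1e-08
2^n ≥ 500000000
n ≥ log₂(500000000) = 28.90
n ≥ 29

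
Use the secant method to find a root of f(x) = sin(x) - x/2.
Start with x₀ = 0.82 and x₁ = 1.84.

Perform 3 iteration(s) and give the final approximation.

f(x) = sin(x) - x/2
x₀ = 0.82, x₁ = 1.84

Secant formula: x_{n+1} = x_n - f(x_n)(x_n - x_{n-1})/(f(x_n) - f(x_{n-1}))

Iteration 1:
  f(0.820000) = 0.321146
  f(1.840000) = 0.043983
  x_2 = 1.840000 - 0.043983×(1.840000 - 0.820000)/(0.043983 - 0.321146)
       = 2.001864
Iteration 2:
  f(1.840000) = 0.043983
  f(2.001864) = -0.092412
  x_3 = 2.001864 - (-0.092412)×(2.001864 - 1.840000)/(-0.092412 - 0.043983)
       = 1.892196
Iteration 3:
  f(2.001864) = -0.092412
  f(1.892196) = 0.002696
  x_4 = 1.892196 - 0.002696×(1.892196 - 2.001864)/(0.002696 - (-0.092412))
       = 1.895305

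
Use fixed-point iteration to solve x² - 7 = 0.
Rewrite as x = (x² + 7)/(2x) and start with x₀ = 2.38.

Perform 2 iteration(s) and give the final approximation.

Equation: x² - 7 = 0
Fixed-point form: x = (x² + 7)/(2x)
x₀ = 2.38

x_1 = g(2.380000) = 2.660588
x_2 = g(2.660588) = 2.645793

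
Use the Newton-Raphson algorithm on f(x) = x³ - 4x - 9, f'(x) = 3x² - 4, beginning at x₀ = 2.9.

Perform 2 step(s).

f(x) = x³ - 4x - 9
f'(x) = 3x² - 4
x₀ = 2.9

Newton-Raphson formula: x_{n+1} = x_n - f(x_n)/f'(x_n)

Iteration 1:
  f(2.900000) = 3.789000
  f'(2.900000) = 21.230000
  x_1 = 2.900000 - 3.789000/21.230000 = 2.721526
Iteration 2:
  f(2.721526) = 0.271435
  f'(2.721526) = 18.220114
  x_2 = 2.721526 - 0.271435/18.220114 = 2.706629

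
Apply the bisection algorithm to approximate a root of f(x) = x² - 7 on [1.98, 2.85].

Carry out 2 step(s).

f(x) = x² - 7
Initial interval: [1.98, 2.85]

Iteration 1:
  c_1 = (1.980000 + 2.850000)/2 = 2.415000
  f(c_1) = f(2.415000) = -1.167775
  f(a) × f(c) ≥ 0, new interval: [2.415000, 2.850000]
Iteration 2:
  c_2 = (2.415000 + 2.850000)/2 = 2.632500
  f(c_2) = f(2.632500) = -0.069944
  f(a) × f(c) ≥ 0, new interval: [2.632500, 2.850000]

After 2 iteration(s), the approximation is c_2 = 2.632500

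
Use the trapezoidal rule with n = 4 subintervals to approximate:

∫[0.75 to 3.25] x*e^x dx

f(x) = x*e^x
a = 0.75, b = 3.25, n = 4
h = (b - a)/n = 0.625000

Trapezoidal rule: (h/2)[f(x₀) + 2f(x₁) + 2f(x₂) + ... + f(xₙ)]

x_0 = 0.7500, f(x_0) = 1.587750, coefficient = 1
x_1 = 1.3750, f(x_1) = 5.438230, coefficient = 2
x_2 = 2.0000, f(x_2) = 14.778112, coefficient = 2
x_3 = 2.6250, f(x_3) = 36.237007, coefficient = 2
x_4 = 3.2500, f(x_4) = 83.818605, coefficient = 1

I ≈ (0.625000/2) × 198.313055 = 61.972830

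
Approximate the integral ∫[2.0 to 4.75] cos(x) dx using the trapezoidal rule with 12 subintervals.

f(x) = cos(x)
a = 2.0, b = 4.75, n = 12
h = (b - a)/n = 0.229167

Trapezoidal rule: (h/2)[f(x₀) + 2f(x₁) + 2f(x₂) + ... + f(xₙ)]

x_0 = 2.0000, f(x_0) = -0.416147, coefficient = 1
x_1 = 2.2292, f(x_1) = -0.611829, coefficient = 2
x_2 = 2.4583, f(x_2) = -0.775519, coefficient = 2
x_3 = 2.6875, f(x_3) = -0.898659, coefficient = 2
x_4 = 2.9167, f(x_4) = -0.974811, coefficient = 2
x_5 = 3.1458, f(x_5) = -0.999991, coefficient = 2
x_6 = 3.3750, f(x_6) = -0.972884, coefficient = 2
x_7 = 3.6042, f(x_7) = -0.894907, coefficient = 2
x_8 = 3.8333, f(x_8) = -0.770137, coefficient = 2
x_9 = 4.0625, f(x_9) = -0.605098, coefficient = 2
x_10 = 4.2917, f(x_10) = -0.408420, coefficient = 2
x_11 = 4.5208, f(x_11) = -0.190386, coefficient = 2
x_12 = 4.7500, f(x_12) = 0.037602, coefficient = 1

I ≈ (0.229167/2) × -16.583826 = -1.900230
Exact value: -1.908590
Error: 0.008360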